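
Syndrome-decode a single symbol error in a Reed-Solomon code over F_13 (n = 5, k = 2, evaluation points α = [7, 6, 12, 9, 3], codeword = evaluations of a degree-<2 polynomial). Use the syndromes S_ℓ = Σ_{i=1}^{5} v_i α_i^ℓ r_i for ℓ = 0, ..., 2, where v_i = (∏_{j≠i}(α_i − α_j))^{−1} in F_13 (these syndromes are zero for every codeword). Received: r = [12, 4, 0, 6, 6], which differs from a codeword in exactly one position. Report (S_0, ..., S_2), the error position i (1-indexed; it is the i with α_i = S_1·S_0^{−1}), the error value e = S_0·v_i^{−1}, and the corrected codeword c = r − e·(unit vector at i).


S = (12, 4, 10), error at position 4, error magnitude e = 4, c = [12, 4, 0, 2, 6].

Step 1: column multipliers v_i = (∏_{j≠i}(α_i − α_j))^{−1} mod 13.
  i = 1 (α = 7): (7−6)(7−12)(7−9)(7−3) = 1·(−5)·(−2)·4 = 40 ≡ 1, so v_1 = 1^{−1} = 1 (mod 13).
  i = 2 (α = 6): (6−7)(6−12)(6−9)(6−3) = (−1)·(−6)·(−3)·3 = −54 ≡ 11, so v_2 = 11^{−1} = 6 (mod 13).
  i = 3 (α = 12): (12−7)(12−6)(12−9)(12−3) = 5·6·3·9 = 810 ≡ 4, so v_3 = 4^{−1} = 10 (mod 13).
  i = 4 (α = 9): (9−7)(9−6)(9−12)(9−3) = 2·3·(−3)·6 = −108 ≡ 9, so v_4 = 9^{−1} = 3 (mod 13).
  i = 5 (α = 3): (3−7)(3−6)(3−12)(3−9) = (−4)·(−3)·(−9)·(−6) = 648 ≡ 11, so v_5 = 11^{−1} = 6 (mod 13).
  v = [1, 6, 10, 3, 6].
Step 2: syndromes of r = [12, 4, 0, 6, 6] (all sums mod 13).
  S_0 = Σ v_i r_i = 1·12 + 6·4 + 10·0 + 3·6 + 6·6 = 90 ≡ 12.
  S_1 = Σ v_i α_i r_i = 1·7·12 + 6·6·4 + 10·12·0 + 3·9·6 + 6·3·6 = 498 ≡ 4.
  α_i^2 mod 13 = [10, 10, 1, 3, 9].
  S_2 = Σ v_i α_i^2 r_i = 1·10·12 + 6·10·4 + 10·1·0 + 3·3·6 + 6·9·6 = 738 ≡ 10.
  S = (12, 4, 10) ≠ 0, so r is not a codeword (an error is present).
Step 3: locate the error. For a single error e at position i, S_ℓ = v_i·e·α_i^ℓ, so α_err = S_1/S_0.
  S_0^{−1} = 12^{−1} = 12 (mod 13), so α_err = 4·12 = 48 ≡ 9 = α_4. Error position i = 4.
  Consistency check: S_2/S_1 = 10·10 = 100 ≡ 9 = α_err ✓ (single-error assumption holds).
Step 4: error magnitude e = S_0/v_4 = S_0·∏_{j≠4}(α_4 − α_j) = 12·9 = 108 ≡ 4 (mod 13).
Step 5: correct position 4: c_4 = r_4 − e = 6 − 4 ≡ 2 (mod 13). Hence c = [12, 4, 0, 2, 6].
  Check: interpolating c through the α_i gives m(x) = 8 + 8·x (degree < 2) with m(α_i) = c_i for every i, so c is indeed a codeword.


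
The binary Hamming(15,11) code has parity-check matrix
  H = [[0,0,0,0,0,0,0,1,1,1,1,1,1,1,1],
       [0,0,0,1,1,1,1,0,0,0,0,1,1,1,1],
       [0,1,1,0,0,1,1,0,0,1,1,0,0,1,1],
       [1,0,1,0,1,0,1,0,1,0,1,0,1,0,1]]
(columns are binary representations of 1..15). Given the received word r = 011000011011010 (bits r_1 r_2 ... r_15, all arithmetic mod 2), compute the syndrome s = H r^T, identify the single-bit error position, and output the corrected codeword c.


s = (1, 0, 0, 1)^T, error position = 9, corrected codeword c = 011000010011010

Compute s = H r^T mod 2 one row at a time:
  s_1 = 1 + 1 + 0 + 1 + 1 + 0 + 1 + 0 = 5 ≡ 1 (mod 2).
  s_2 = 0 + 0 + 0 + 0 + 1 + 0 + 1 + 0 = 2 ≡ 0 (mod 2).
  s_3 = 1 + 1 + 0 + 0 + 0 + 1 + 1 + 0 = 4 ≡ 0 (mod 2).
  s_4 = 0 + 1 + 0 + 0 + 1 + 1 + 0 + 0 = 3 ≡ 1 (mod 2).
s = (1, 0, 0, 1)^T — this equals column 9 of H (binary 1001), so error is at position 9.
Correct: flip bit 9 of r = 011000011011010 to get c = 011000010011010.


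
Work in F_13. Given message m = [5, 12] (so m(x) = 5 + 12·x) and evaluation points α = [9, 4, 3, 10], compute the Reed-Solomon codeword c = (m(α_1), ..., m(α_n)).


c = [9, 1, 2, 8]

Message polynomial: m(x) = 5 + 12·x (mod 13).
For each evaluation point α_i, compute m(α_i) mod 13:
  α_1 = 9: Horner steps 12 → 9, so m(9) = 9.
  α_2 = 4: Horner steps 12 → 1, so m(4) = 1.
  α_3 = 3: Horner steps 12 → 2, so m(3) = 2.
  α_4 = 10: Horner steps 12 → 8, so m(10) = 8.
Codeword c = [9, 1, 2, 8] ∈ F_13^4.


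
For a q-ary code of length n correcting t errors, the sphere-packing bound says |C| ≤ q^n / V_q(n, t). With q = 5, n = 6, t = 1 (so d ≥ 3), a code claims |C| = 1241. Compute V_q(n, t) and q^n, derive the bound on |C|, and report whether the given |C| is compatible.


V_q(n, t) = 25, q^n = 15625, Hamming bound = 625, |C| = 1241 > bound (violated).

Step 1: Compute V_q(n, t) = Σ_{j=0}^1 C(n, j) (q−1)^j.
  j = 0: C(6,0)·(4)^0 = 1·1 = 1.
  j = 1: C(6,1)·(4)^1 = 6·4 = 24.
  V_q(n, t) = 1 + 24 = 25.
Step 2: q^n = 5^6 = 15625.
Step 3: Hamming bound ⌊q^n / V_q(n,t)⌋ = ⌊15625/25⌋ = 625.
Step 4: Compare |C| = 1241 to 625: violated.
The claimed |C| lies above the Hamming bound, so no 5-ary code of length 6 with d ≥ 3 can have 1241 codewords.


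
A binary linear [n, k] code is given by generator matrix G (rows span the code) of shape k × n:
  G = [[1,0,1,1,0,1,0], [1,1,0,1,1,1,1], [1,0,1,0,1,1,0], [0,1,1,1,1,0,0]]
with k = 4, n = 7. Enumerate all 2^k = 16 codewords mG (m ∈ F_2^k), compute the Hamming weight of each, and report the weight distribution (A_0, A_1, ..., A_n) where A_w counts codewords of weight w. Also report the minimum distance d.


Weight distribution: A_0 = 1, A_2 = 4, A_4 = 9, A_6 = 2. Minimum distance d = 2.

Enumerate all 2^4 = 16 messages m ∈ F_2^4.
For each, compute codeword c = mG in F_2^7, then tally its weight.
  m = 0000 → c = 0000000, weight = 0.
  m = 1000 → c = 1011010, weight = 4.
  m = 0100 → c = 1101111, weight = 6.
  m = 1100 → c = 0110101, weight = 4.
  m = 0010 → c = 1010110, weight = 4.
  m = 1010 → c = 0001100, weight = 2.
  m = 0110 → c = 0111001, weight = 4.
  m = 1110 → c = 1100011, weight = 4.
  m = 0001 → c = 0111100, weight = 4.
  m = 1001 → c = 1100110, weight = 4.
  m = 0101 → c = 1010011, weight = 4.
  m = 1101 → c = 0001001, weight = 2.
  m = 0011 → c = 1101010, weight = 4.
  m = 1011 → c = 0110000, weight = 2.
  m = 0111 → c = 0000101, weight = 2.
  m = 1111 → c = 1011111, weight = 6.
Tally weights:
  weight 0: 1 codewords.
  weight 2: 4 codewords.
  weight 4: 9 codewords.
  weight 6: 2 codewords.
Minimum distance d = smallest w > 0 with A_w > 0 = 2.
Sanity: Σ A_w = 16 = 2^4 = 16 ✓.


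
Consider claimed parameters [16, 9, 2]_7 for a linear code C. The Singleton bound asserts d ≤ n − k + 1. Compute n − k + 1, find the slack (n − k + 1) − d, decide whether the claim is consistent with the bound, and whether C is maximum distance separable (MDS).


Singleton RHS = n − k + 1 = 8, slack = 6, bound satisfied, not MDS.

Singleton bound: d ≤ n − k + 1.
Here n = 16, k = 9, so n − k + 1 = 8.
Given d = 2, check d ≤ 8: YES.
Slack = (n − k + 1) − d = 6.
The code is NOT MDS (slack = 6 > 0).
Description: the claimed parameters are [16, 9, 2]_7; such a code would be non-MDS.


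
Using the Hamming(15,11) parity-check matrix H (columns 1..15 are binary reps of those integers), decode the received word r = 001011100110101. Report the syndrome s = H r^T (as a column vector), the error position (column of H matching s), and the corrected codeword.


s = (0, 1, 0, 0)^T, error position = 4, corrected codeword c = 001111100110101

Compute s = H r^T mod 2 one row at a time:
  s_1 = 0 + 0 + 1 + 1 + 0 + 1 + 0 + 1 = 4 ≡ 0 (mod 2).
  s_2 = 0 + 1 + 1 + 1 + 0 + 1 + 0 + 1 = 5 ≡ 1 (mod 2).
  s_3 = 0 + 1 + 1 + 1 + 1 + 1 + 0 + 1 = 6 ≡ 0 (mod 2).
  s_4 = 0 + 1 + 1 + 1 + 0 + 1 + 1 + 1 = 6 ≡ 0 (mod 2).
s = (0, 1, 0, 0)^T — this equals column 4 of H (binary 0100), so error is at position 4.
Correct: flip bit 4 of r = 001011100110101 to get c = 001111100110101.


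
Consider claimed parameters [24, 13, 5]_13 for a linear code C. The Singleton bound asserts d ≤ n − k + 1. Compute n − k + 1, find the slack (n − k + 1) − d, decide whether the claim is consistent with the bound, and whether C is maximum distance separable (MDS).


Singleton RHS = n − k + 1 = 12, slack = 7, bound satisfied, not MDS.

Singleton bound: d ≤ n − k + 1.
Here n = 24, k = 13, so n − k + 1 = 12.
Given d = 5, check d ≤ 12: YES.
Slack = (n − k + 1) − d = 7.
The code is NOT MDS (slack = 7 > 0).
Description: the claimed parameters are [24, 13, 5]_13; such a code would be non-MDS.


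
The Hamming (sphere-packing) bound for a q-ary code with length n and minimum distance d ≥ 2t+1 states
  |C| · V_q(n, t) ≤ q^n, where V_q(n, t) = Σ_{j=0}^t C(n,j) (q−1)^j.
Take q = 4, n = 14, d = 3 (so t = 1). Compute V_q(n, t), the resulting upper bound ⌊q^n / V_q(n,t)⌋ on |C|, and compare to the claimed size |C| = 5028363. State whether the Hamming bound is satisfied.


V_q(n, t) = 43, q^n = 268435456, Hamming bound = 6242685, |C| = 5028363 ≤ bound (satisfied).

Step 1: Compute V_q(n, t) = Σ_{j=0}^1 C(n, j) (q−1)^j.
  j = 0: C(14,0)·(3)^0 = 1·1 = 1.
  j = 1: C(14,1)·(3)^1 = 14·3 = 42.
  V_q(n, t) = 1 + 42 = 43.
Step 2: q^n = 4^14 = 268435456.
Step 3: Hamming bound ⌊q^n / V_q(n,t)⌋ = ⌊268435456/43⌋ = 6242685.
Step 4: Compare |C| = 5028363 to 6242685: satisfied.
The claimed |C| lies below the Hamming bound.


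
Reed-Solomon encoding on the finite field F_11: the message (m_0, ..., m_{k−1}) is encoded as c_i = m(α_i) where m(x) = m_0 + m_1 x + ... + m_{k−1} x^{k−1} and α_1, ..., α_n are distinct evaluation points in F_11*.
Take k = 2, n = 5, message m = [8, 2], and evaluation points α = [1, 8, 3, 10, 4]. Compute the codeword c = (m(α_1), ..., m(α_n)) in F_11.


c = [10, 2, 3, 6, 5]

Message polynomial: m(x) = 8 + 2·x (mod 11).
For each evaluation point α_i, compute m(α_i) mod 11:
  α_1 = 1: Horner steps 2 → 10, so m(1) = 10.
  α_2 = 8: Horner steps 2 → 2, so m(8) = 2.
  α_3 = 3: Horner steps 2 → 3, so m(3) = 3.
  α_4 = 10: Horner steps 2 → 6, so m(10) = 6.
  α_5 = 4: Horner steps 2 → 5, so m(4) = 5.
Codeword c = [10, 2, 3, 6, 5] ∈ F_11^5.


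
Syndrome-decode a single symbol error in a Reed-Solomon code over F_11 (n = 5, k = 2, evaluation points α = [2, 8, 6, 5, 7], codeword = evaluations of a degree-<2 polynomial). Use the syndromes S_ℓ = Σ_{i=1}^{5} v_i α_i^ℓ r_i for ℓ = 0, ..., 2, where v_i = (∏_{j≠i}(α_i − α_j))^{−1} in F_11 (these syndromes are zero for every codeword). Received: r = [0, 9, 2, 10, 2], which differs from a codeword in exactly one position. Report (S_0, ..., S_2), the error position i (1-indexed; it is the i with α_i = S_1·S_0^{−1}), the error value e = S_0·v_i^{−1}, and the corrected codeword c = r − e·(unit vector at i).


S = (5, 8, 4), error at position 3, error magnitude e = 7, c = [0, 9, 6, 10, 2].

Step 1: column multipliers v_i = (∏_{j≠i}(α_i − α_j))^{−1} mod 11.
  i = 1 (α = 2): (2−8)(2−6)(2−5)(2−7) = (−6)·(−4)·(−3)·(−5) = 360 ≡ 8, so v_1 = 8^{−1} = 7 (mod 11).
  i = 2 (α = 8): (8−2)(8−6)(8−5)(8−7) = 6·2·3·1 = 36 ≡ 3, so v_2 = 3^{−1} = 4 (mod 11).
  i = 3 (α = 6): (6−2)(6−8)(6−5)(6−7) = 4·(−2)·1·(−1) = 8 ≡ 8, so v_3 = 8^{−1} = 7 (mod 11).
  i = 4 (α = 5): (5−2)(5−8)(5−6)(5−7) = 3·(−3)·(−1)·(−2) = −18 ≡ 4, so v_4 = 4^{−1} = 3 (mod 11).
  i = 5 (α = 7): (7−2)(7−8)(7−6)(7−5) = 5·(−1)·1·2 = −10 ≡ 1, so v_5 = 1^{−1} = 1 (mod 11).
  v = [7, 4, 7, 3, 1].
Step 2: syndromes of r = [0, 9, 2, 10, 2] (all sums mod 11).
  S_0 = Σ v_i r_i = 7·0 + 4·9 + 7·2 + 3·10 + 1·2 = 82 ≡ 5.
  S_1 = Σ v_i α_i r_i = 7·2·0 + 4·8·9 + 7·6·2 + 3·5·10 + 1·7·2 = 536 ≡ 8.
  α_i^2 mod 11 = [4, 9, 3, 3, 5].
  S_2 = Σ v_i α_i^2 r_i = 7·4·0 + 4·9·9 + 7·3·2 + 3·3·10 + 1·5·2 = 466 ≡ 4.
  S = (5, 8, 4) ≠ 0, so r is not a codeword (an error is present).
Step 3: locate the error. For a single error e at position i, S_ℓ = v_i·e·α_i^ℓ, so α_err = S_1/S_0.
  S_0^{−1} = 5^{−1} = 9 (mod 11), so α_err = 8·9 = 72 ≡ 6 = α_3. Error position i = 3.
  Consistency check: S_2/S_1 = 4·7 = 28 ≡ 6 = α_err ✓ (single-error assumption holds).
Step 4: error magnitude e = S_0/v_3 = S_0·∏_{j≠3}(α_3 − α_j) = 5·8 = 40 ≡ 7 (mod 11).
Step 5: correct position 3: c_3 = r_3 − e = 2 − 7 ≡ 6 (mod 11). Hence c = [0, 9, 6, 10, 2].
  Check: interpolating c through the α_i gives m(x) = 8 + 7·x (degree < 2) with m(α_i) = c_i for every i, so c is indeed a codeword.


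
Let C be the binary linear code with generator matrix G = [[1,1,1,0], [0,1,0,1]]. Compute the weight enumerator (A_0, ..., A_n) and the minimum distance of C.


Weight distribution: A_0 = 1, A_2 = 1, A_3 = 2. Minimum distance d = 2.

Enumerate all 2^2 = 4 messages m ∈ F_2^2.
For each, compute codeword c = mG in F_2^4, then tally its weight.
  m = 00 → c = 0000, weight = 0.
  m = 10 → c = 1110, weight = 3.
  m = 01 → c = 0101, weight = 2.
  m = 11 → c = 1011, weight = 3.
Tally weights:
  weight 0: 1 codewords.
  weight 2: 1 codewords.
  weight 3: 2 codewords.
Minimum distance d = smallest w > 0 with A_w > 0 = 2.
Sanity: Σ A_w = 4 = 2^2 = 4 ✓.


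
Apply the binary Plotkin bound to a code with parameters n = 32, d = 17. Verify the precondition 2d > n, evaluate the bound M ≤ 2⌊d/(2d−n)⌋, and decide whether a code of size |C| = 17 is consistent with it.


Plotkin bound M ≤ 16; given |C| = 17 > bound (violated).

Check applicability: 2d = 34, n = 32.
2d − n = 2 > 0, so Plotkin applies.
Compute d/(2d−n) = 17/2 ≈ 8.5000.
⌊d/(2d−n)⌋ = 8.
Plotkin bound: M ≤ 2·8 = 16.
Given |C| = 17, check: VIOLATED.
This |C| is above the Plotkin bound, so no binary code with n = 32, d = 17 and 17 codewords exists.


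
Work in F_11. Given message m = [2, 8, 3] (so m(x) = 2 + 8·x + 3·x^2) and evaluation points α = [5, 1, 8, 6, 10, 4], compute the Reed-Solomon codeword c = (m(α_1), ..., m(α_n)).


c = [7, 2, 5, 4, 8, 5]

Message polynomial: m(x) = 2 + 8·x + 3·x^2 (mod 11).
For each evaluation point α_i, compute m(α_i) mod 11:
  α_1 = 5: Horner steps 3 → 1 → 7, so m(5) = 7.
  α_2 = 1: Horner steps 3 → 0 → 2, so m(1) = 2.
  α_3 = 8: Horner steps 3 → 10 → 5, so m(8) = 5.
  α_4 = 6: Horner steps 3 → 4 → 4, so m(6) = 4.
  α_5 = 10: Horner steps 3 → 5 → 8, so m(10) = 8.
  α_6 = 4: Horner steps 3 → 9 → 5, so m(4) = 5.
Codeword c = [7, 2, 5, 4, 8, 5] ∈ F_11^6.


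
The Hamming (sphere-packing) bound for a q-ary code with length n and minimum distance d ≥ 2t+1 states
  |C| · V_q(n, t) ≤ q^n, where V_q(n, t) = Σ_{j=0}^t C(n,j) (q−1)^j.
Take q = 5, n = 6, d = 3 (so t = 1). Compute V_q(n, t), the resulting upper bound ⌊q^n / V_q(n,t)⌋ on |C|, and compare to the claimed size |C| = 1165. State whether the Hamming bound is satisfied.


V_q(n, t) = 25, q^n = 15625, Hamming bound = 625, |C| = 1165 > bound (violated).

Step 1: Compute V_q(n, t) = Σ_{j=0}^1 C(n, j) (q−1)^j.
  j = 0: C(6,0)·(4)^0 = 1·1 = 1.
  j = 1: C(6,1)·(4)^1 = 6·4 = 24.
  V_q(n, t) = 1 + 24 = 25.
Step 2: q^n = 5^6 = 15625.
Step 3: Hamming bound ⌊q^n / V_q(n,t)⌋ = ⌊15625/25⌋ = 625.
Step 4: Compare |C| = 1165 to 625: violated.
The claimed |C| lies above the Hamming bound, so no 5-ary code of length 6 with d ≥ 3 can have 1165 codewords.


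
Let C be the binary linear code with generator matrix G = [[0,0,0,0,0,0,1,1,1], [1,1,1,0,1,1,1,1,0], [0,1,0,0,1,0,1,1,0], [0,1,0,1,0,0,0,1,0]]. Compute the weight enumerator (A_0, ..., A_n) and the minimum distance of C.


Weight distribution: A_0 = 1, A_3 = 5, A_4 = 3, A_6 = 4, A_7 = 3. Minimum distance d = 3.

Enumerate all 2^4 = 16 messages m ∈ F_2^4.
For each, compute codeword c = mG in F_2^9, then tally its weight.
  m = 0000 → c = 000000000, weight = 0.
  m = 1000 → c = 000000111, weight = 3.
  m = 0100 → c = 111011110, weight = 7.
  m = 1100 → c = 111011001, weight = 6.
  m = 0010 → c = 010010110, weight = 4.
  m = 1010 → c = 010010001, weight = 3.
  m = 0110 → c = 101001000, weight = 3.
  m = 1110 → c = 101001111, weight = 6.
  m = 0001 → c = 010100010, weight = 3.
  m = 1001 → c = 010100101, weight = 4.
  m = 0101 → c = 101111100, weight = 6.
  m = 1101 → c = 101111011, weight = 7.
  m = 0011 → c = 000110100, weight = 3.
  m = 1011 → c = 000110011, weight = 4.
  m = 0111 → c = 111101010, weight = 6.
  m = 1111 → c = 111101101, weight = 7.
Tally weights:
  weight 0: 1 codewords.
  weight 3: 5 codewords.
  weight 4: 3 codewords.
  weight 6: 4 codewords.
  weight 7: 3 codewords.
Minimum distance d = smallest w > 0 with A_w > 0 = 3.
Sanity: Σ A_w = 16 = 2^4 = 16 ✓.


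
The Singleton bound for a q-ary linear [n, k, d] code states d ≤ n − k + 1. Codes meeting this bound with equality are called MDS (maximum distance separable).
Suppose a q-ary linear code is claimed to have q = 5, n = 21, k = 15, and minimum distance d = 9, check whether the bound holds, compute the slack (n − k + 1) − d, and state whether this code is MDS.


Singleton RHS = n − k + 1 = 7, slack = -2, bound violated (no such code; not MDS).

Singleton bound: d ≤ n − k + 1.
Here n = 21, k = 15, so n − k + 1 = 7.
Given d = 9, check d ≤ 7: NO.
Slack = (n − k + 1) − d = -2.
The slack is negative: d = 9 exceeds n − k + 1 = 7 by 2, so the Singleton bound is violated and no linear [21, 15, 9]_5 code can exist. In particular it is not MDS (MDS requires d = n − k + 1 exactly).
Description: the claimed parameters are [21, 15, 9]_5; such a code would be impossible (violates the Singleton bound).


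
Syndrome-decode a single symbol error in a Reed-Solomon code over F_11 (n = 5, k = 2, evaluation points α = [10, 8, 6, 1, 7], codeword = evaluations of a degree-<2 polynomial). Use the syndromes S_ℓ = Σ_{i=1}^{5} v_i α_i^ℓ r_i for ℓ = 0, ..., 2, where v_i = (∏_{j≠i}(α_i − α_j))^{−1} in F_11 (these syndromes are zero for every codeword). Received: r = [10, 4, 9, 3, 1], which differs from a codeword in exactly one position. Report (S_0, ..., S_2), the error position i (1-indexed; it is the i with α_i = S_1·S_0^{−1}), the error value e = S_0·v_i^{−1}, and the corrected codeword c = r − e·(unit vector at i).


S = (1, 1, 1), error at position 4, error magnitude e = 9, c = [10, 4, 9, 5, 1].

Step 1: column multipliers v_i = (∏_{j≠i}(α_i − α_j))^{−1} mod 11.
  i = 1 (α = 10): (10−8)(10−6)(10−1)(10−7) = 2·4·9·3 = 216 ≡ 7, so v_1 = 7^{−1} = 8 (mod 11).
  i = 2 (α = 8): (8−10)(8−6)(8−1)(8−7) = (−2)·2·7·1 = −28 ≡ 5, so v_2 = 5^{−1} = 9 (mod 11).
  i = 3 (α = 6): (6−10)(6−8)(6−1)(6−7) = (−4)·(−2)·5·(−1) = −40 ≡ 4, so v_3 = 4^{−1} = 3 (mod 11).
  i = 4 (α = 1): (1−10)(1−8)(1−6)(1−7) = (−9)·(−7)·(−5)·(−6) = 1890 ≡ 9, so v_4 = 9^{−1} = 5 (mod 11).
  i = 5 (α = 7): (7−10)(7−8)(7−6)(7−1) = (−3)·(−1)·1·6 = 18 ≡ 7, so v_5 = 7^{−1} = 8 (mod 11).
  v = [8, 9, 3, 5, 8].
Step 2: syndromes of r = [10, 4, 9, 3, 1] (all sums mod 11).
  S_0 = Σ v_i r_i = 8·10 + 9·4 + 3·9 + 5·3 + 8·1 = 166 ≡ 1.
  S_1 = Σ v_i α_i r_i = 8·10·10 + 9·8·4 + 3·6·9 + 5·1·3 + 8·7·1 = 1321 ≡ 1.
  α_i^2 mod 11 = [1, 9, 3, 1, 5].
  S_2 = Σ v_i α_i^2 r_i = 8·1·10 + 9·9·4 + 3·3·9 + 5·1·3 + 8·5·1 = 540 ≡ 1.
  S = (1, 1, 1) ≠ 0, so r is not a codeword (an error is present).
Step 3: locate the error. For a single error e at position i, S_ℓ = v_i·e·α_i^ℓ, so α_err = S_1/S_0.
  S_0^{−1} = 1^{−1} = 1 (mod 11), so α_err = 1·1 = 1 ≡ 1 = α_4. Error position i = 4.
  Consistency check: S_2/S_1 = 1·1 = 1 ≡ 1 = α_err ✓ (single-error assumption holds).
Step 4: error magnitude e = S_0/v_4 = S_0·∏_{j≠4}(α_4 − α_j) = 1·9 = 9 ≡ 9 (mod 11).
Step 5: correct position 4: c_4 = r_4 − e = 3 − 9 ≡ 5 (mod 11). Hence c = [10, 4, 9, 5, 1].
  Check: interpolating c through the α_i gives m(x) = 2 + 3·x (degree < 2) with m(α_i) = c_i for every i, so c is indeed a codeword.


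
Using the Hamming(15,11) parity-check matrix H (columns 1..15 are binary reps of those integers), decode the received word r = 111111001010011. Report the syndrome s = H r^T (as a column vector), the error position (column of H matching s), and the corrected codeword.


s = (0, 1, 0, 0)^T, error position = 4, corrected codeword c = 111011001010011

Compute s = H r^T mod 2 one row at a time:
  s_1 = 0 + 1 + 0 + 1 + 0 + 0 + 1 + 1 = 4 ≡ 0 (mod 2).
  s_2 = 1 + 1 + 1 + 0 + 0 + 0 + 1 + 1 = 5 ≡ 1 (mod 2).
  s_3 = 1 + 1 + 1 + 0 + 0 + 1 + 1 + 1 = 6 ≡ 0 (mod 2).
  s_4 = 1 + 1 + 1 + 0 + 1 + 1 + 0 + 1 = 6 ≡ 0 (mod 2).
s = (0, 1, 0, 0)^T — this equals column 4 of H (binary 0100), so error is at position 4.
Correct: flip bit 4 of r = 111111001010011 to get c = 111011001010011.


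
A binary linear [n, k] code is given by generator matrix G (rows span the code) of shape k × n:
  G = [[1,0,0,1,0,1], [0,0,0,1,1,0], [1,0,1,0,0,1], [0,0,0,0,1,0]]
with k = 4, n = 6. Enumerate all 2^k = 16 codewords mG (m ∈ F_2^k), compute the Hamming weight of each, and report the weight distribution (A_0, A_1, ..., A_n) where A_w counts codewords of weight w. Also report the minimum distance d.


Weight distribution: A_0 = 1, A_1 = 3, A_2 = 4, A_3 = 4, A_4 = 3, A_5 = 1. Minimum distance d = 1.

Enumerate all 2^4 = 16 messages m ∈ F_2^4.
For each, compute codeword c = mG in F_2^6, then tally its weight.
  m = 0000 → c = 000000, weight = 0.
  m = 1000 → c = 100101, weight = 3.
  m = 0100 → c = 000110, weight = 2.
  m = 1100 → c = 100011, weight = 3.
  m = 0010 → c = 101001, weight = 3.
  m = 1010 → c = 001100, weight = 2.
  m = 0110 → c = 101111, weight = 5.
  m = 1110 → c = 001010, weight = 2.
  m = 0001 → c = 000010, weight = 1.
  m = 1001 → c = 100111, weight = 4.
  m = 0101 → c = 000100, weight = 1.
  m = 1101 → c = 100001, weight = 2.
  m = 0011 → c = 101011, weight = 4.
  m = 1011 → c = 001110, weight = 3.
  m = 0111 → c = 101101, weight = 4.
  m = 1111 → c = 001000, weight = 1.
Tally weights:
  weight 0: 1 codewords.
  weight 1: 3 codewords.
  weight 2: 4 codewords.
  weight 3: 4 codewords.
  weight 4: 3 codewords.
  weight 5: 1 codewords.
Minimum distance d = smallest w > 0 with A_w > 0 = 1.
Sanity: Σ A_w = 16 = 2^4 = 16 ✓.


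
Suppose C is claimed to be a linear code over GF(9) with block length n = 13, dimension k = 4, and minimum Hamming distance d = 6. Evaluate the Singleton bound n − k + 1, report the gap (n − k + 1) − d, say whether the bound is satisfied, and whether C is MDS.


Singleton RHS = n − k + 1 = 10, slack = 4, bound satisfied, not MDS.

Singleton bound: d ≤ n − k + 1.
Here n = 13, k = 4, so n − k + 1 = 10.
Given d = 6, check d ≤ 10: YES.
Slack = (n − k + 1) − d = 4.
The code is NOT MDS (slack = 4 > 0).
Description: the claimed parameters are [13, 4, 6]_9; such a code would be non-MDS.


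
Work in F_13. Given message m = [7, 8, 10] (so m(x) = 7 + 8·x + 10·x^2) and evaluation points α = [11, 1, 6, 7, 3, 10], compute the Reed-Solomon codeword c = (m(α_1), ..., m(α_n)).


c = [5, 12, 12, 7, 4, 8]

Message polynomial: m(x) = 7 + 8·x + 10·x^2 (mod 13).
For each evaluation point α_i, compute m(α_i) mod 13:
  α_1 = 11: Horner steps 10 → 1 → 5, so m(11) = 5.
  α_2 = 1: Horner steps 10 → 5 → 12, so m(1) = 12.
  α_3 = 6: Horner steps 10 → 3 → 12, so m(6) = 12.
  α_4 = 7: Horner steps 10 → 0 → 7, so m(7) = 7.
  α_5 = 3: Horner steps 10 → 12 → 4, so m(3) = 4.
  α_6 = 10: Horner steps 10 → 4 → 8, so m(10) = 8.
Codeword c = [5, 12, 12, 7, 4, 8] ∈ F_13^6.


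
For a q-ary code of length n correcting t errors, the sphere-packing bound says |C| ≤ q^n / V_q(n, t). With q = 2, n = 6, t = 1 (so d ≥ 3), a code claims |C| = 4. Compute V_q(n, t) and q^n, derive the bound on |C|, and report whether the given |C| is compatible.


V_q(n, t) = 7, q^n = 64, Hamming bound = 9, |C| = 4 ≤ bound (satisfied).

Step 1: Compute V_q(n, t) = Σ_{j=0}^1 C(n, j) (q−1)^j.
  j = 0: C(6,0)·(1)^0 = 1·1 = 1.
  j = 1: C(6,1)·(1)^1 = 6·1 = 6.
  V_q(n, t) = 1 + 6 = 7.
Step 2: q^n = 2^6 = 64.
Step 3: Hamming bound ⌊q^n / V_q(n,t)⌋ = ⌊64/7⌋ = 9.
Step 4: Compare |C| = 4 to 9: satisfied.
The claimed |C| lies below the Hamming bound.


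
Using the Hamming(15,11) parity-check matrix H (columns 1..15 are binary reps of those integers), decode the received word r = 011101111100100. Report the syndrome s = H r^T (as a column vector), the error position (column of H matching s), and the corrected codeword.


s = (0, 0, 1, 0)^T, error position = 2, corrected codeword c = 001101111100100

Compute s = H r^T mod 2 one row at a time:
  s_1 = 1 + 1 + 1 + 0 + 0 + 1 + 0 + 0 = 4 ≡ 0 (mod 2).
  s_2 = 1 + 0 + 1 + 1 + 0 + 1 + 0 + 0 = 4 ≡ 0 (mod 2).
  s_3 = 1 + 1 + 1 + 1 + 1 + 0 + 0 + 0 = 5 ≡ 1 (mod 2).
  s_4 = 0 + 1 + 0 + 1 + 1 + 0 + 1 + 0 = 4 ≡ 0 (mod 2).
s = (0, 0, 1, 0)^T — this equals column 2 of H (binary 0010), so error is at position 2.
Correct: flip bit 2 of r = 011101111100100 to get c = 001101111100100.


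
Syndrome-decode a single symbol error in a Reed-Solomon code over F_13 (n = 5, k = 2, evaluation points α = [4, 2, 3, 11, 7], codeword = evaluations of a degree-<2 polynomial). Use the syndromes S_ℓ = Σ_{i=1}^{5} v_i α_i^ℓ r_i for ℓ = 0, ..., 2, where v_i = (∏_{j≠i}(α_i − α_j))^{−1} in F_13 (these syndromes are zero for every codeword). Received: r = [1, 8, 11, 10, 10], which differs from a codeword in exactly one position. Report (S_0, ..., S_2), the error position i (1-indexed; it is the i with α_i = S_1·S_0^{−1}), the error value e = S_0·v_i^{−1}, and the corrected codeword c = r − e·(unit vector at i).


S = (1, 11, 4), error at position 4, error magnitude e = 1, c = [1, 8, 11, 9, 10].

Step 1: column multipliers v_i = (∏_{j≠i}(α_i − α_j))^{−1} mod 13.
  i = 1 (α = 4): (4−2)(4−3)(4−11)(4−7) = 2·1·(−7)·(−3) = 42 ≡ 3, so v_1 = 3^{−1} = 9 (mod 13).
  i = 2 (α = 2): (2−4)(2−3)(2−11)(2−7) = (−2)·(−1)·(−9)·(−5) = 90 ≡ 12, so v_2 = 12^{−1} = 12 (mod 13).
  i = 3 (α = 3): (3−4)(3−2)(3−11)(3−7) = (−1)·1·(−8)·(−4) = −32 ≡ 7, so v_3 = 7^{−1} = 2 (mod 13).
  i = 4 (α = 11): (11−4)(11−2)(11−3)(11−7) = 7·9·8·4 = 2016 ≡ 1, so v_4 = 1^{−1} = 1 (mod 13).
  i = 5 (α = 7): (7−4)(7−2)(7−3)(7−11) = 3·5·4·(−4) = −240 ≡ 7, so v_5 = 7^{−1} = 2 (mod 13).
  v = [9, 12, 2, 1, 2].
Step 2: syndromes of r = [1, 8, 11, 10, 10] (all sums mod 13).
  S_0 = Σ v_i r_i = 9·1 + 12·8 + 2·11 + 1·10 + 2·10 = 157 ≡ 1.
  S_1 = Σ v_i α_i r_i = 9·4·1 + 12·2·8 + 2·3·11 + 1·11·10 + 2·7·10 = 544 ≡ 11.
  α_i^2 mod 13 = [3, 4, 9, 4, 10].
  S_2 = Σ v_i α_i^2 r_i = 9·3·1 + 12·4·8 + 2·9·11 + 1·4·10 + 2·10·10 = 849 ≡ 4.
  S = (1, 11, 4) ≠ 0, so r is not a codeword (an error is present).
Step 3: locate the error. For a single error e at position i, S_ℓ = v_i·e·α_i^ℓ, so α_err = S_1/S_0.
  S_0^{−1} = 1^{−1} = 1 (mod 13), so α_err = 11·1 = 11 ≡ 11 = α_4. Error position i = 4.
  Consistency check: S_2/S_1 = 4·6 = 24 ≡ 11 = α_err ✓ (single-error assumption holds).
Step 4: error magnitude e = S_0/v_4 = S_0·∏_{j≠4}(α_4 − α_j) = 1·1 = 1 ≡ 1 (mod 13).
Step 5: correct position 4: c_4 = r_4 − e = 10 − 1 ≡ 9 (mod 13). Hence c = [1, 8, 11, 9, 10].
  Check: interpolating c through the α_i gives m(x) = 2 + 3·x (degree < 2) with m(α_i) = c_i for every i, so c is indeed a codeword.


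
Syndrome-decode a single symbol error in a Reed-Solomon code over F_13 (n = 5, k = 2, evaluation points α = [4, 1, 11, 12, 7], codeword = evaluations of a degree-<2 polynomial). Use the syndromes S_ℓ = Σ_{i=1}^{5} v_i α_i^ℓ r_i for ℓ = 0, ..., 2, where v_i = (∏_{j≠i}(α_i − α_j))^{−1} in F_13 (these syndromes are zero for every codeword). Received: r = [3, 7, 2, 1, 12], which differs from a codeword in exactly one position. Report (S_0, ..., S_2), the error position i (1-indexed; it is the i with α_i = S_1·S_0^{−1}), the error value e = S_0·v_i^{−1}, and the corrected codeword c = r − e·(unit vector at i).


S = (5, 3, 7), error at position 3, error magnitude e = 4, c = [3, 7, 11, 1, 12].

Step 1: column multipliers v_i = (∏_{j≠i}(α_i − α_j))^{−1} mod 13.
  i = 1 (α = 4): (4−1)(4−11)(4−12)(4−7) = 3·(−7)·(−8)·(−3) = −504 ≡ 3, so v_1 = 3^{−1} = 9 (mod 13).
  i = 2 (α = 1): (1−4)(1−11)(1−12)(1−7) = (−3)·(−10)·(−11)·(−6) = 1980 ≡ 4, so v_2 = 4^{−1} = 10 (mod 13).
  i = 3 (α = 11): (11−4)(11−1)(11−12)(11−7) = 7·10·(−1)·4 = −280 ≡ 6, so v_3 = 6^{−1} = 11 (mod 13).
  i = 4 (α = 12): (12−4)(12−1)(12−11)(12−7) = 8·11·1·5 = 440 ≡ 11, so v_4 = 11^{−1} = 6 (mod 13).
  i = 5 (α = 7): (7−4)(7−1)(7−11)(7−12) = 3·6·(−4)·(−5) = 360 ≡ 9, so v_5 = 9^{−1} = 3 (mod 13).
  v = [9, 10, 11, 6, 3].
Step 2: syndromes of r = [3, 7, 2, 1, 12] (all sums mod 13).
  S_0 = Σ v_i r_i = 9·3 + 10·7 + 11·2 + 6·1 + 3·12 = 161 ≡ 5.
  S_1 = Σ v_i α_i r_i = 9·4·3 + 10·1·7 + 11·11·2 + 6·12·1 + 3·7·12 = 744 ≡ 3.
  α_i^2 mod 13 = [3, 1, 4, 1, 10].
  S_2 = Σ v_i α_i^2 r_i = 9·3·3 + 10·1·7 + 11·4·2 + 6·1·1 + 3·10·12 = 605 ≡ 7.
  S = (5, 3, 7) ≠ 0, so r is not a codeword (an error is present).
Step 3: locate the error. For a single error e at position i, S_ℓ = v_i·e·α_i^ℓ, so α_err = S_1/S_0.
  S_0^{−1} = 5^{−1} = 8 (mod 13), so α_err = 3·8 = 24 ≡ 11 = α_3. Error position i = 3.
  Consistency check: S_2/S_1 = 7·9 = 63 ≡ 11 = α_err ✓ (single-error assumption holds).
Step 4: error magnitude e = S_0/v_3 = S_0·∏_{j≠3}(α_3 − α_j) = 5·6 = 30 ≡ 4 (mod 13).
Step 5: correct position 3: c_3 = r_3 − e = 2 − 4 ≡ 11 (mod 13). Hence c = [3, 7, 11, 1, 12].
  Check: interpolating c through the α_i gives m(x) = 4 + 3·x (degree < 2) with m(α_i) = c_i for every i, so c is indeed a codeword.


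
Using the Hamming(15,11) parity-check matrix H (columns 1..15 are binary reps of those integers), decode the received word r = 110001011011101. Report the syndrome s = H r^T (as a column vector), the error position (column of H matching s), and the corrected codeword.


s = (0, 0, 0, 1)^T, error position = 1, corrected codeword c = 010001011011101

Compute s = H r^T mod 2 one row at a time:
  s_1 = 1 + 1 + 0 + 1 + 1 + 1 + 0 + 1 = 6 ≡ 0 (mod 2).
  s_2 = 0 + 0 + 1 + 0 + 1 + 1 + 0 + 1 = 4 ≡ 0 (mod 2).
  s_3 = 1 + 0 + 1 + 0 + 0 + 1 + 0 + 1 = 4 ≡ 0 (mod 2).
  s_4 = 1 + 0 + 0 + 0 + 1 + 1 + 1 + 1 = 5 ≡ 1 (mod 2).
s = (0, 0, 0, 1)^T — this equals column 1 of H (binary 0001), so error is at position 1.
Correct: flip bit 1 of r = 110001011011101 to get c = 010001011011101.


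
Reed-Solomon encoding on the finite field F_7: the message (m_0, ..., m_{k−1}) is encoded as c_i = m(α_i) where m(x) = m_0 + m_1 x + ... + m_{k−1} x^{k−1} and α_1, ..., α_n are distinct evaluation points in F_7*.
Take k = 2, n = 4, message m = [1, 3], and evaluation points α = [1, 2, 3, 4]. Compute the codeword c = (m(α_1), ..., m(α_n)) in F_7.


c = [4, 0, 3, 6]

Message polynomial: m(x) = 1 + 3·x (mod 7).
For each evaluation point α_i, compute m(α_i) mod 7:
  α_1 = 1: Horner steps 3 → 4, so m(1) = 4.
  α_2 = 2: Horner steps 3 → 0, so m(2) = 0.
  α_3 = 3: Horner steps 3 → 3, so m(3) = 3.
  α_4 = 4: Horner steps 3 → 6, so m(4) = 6.
Codeword c = [4, 0, 3, 6] ∈ F_7^4.


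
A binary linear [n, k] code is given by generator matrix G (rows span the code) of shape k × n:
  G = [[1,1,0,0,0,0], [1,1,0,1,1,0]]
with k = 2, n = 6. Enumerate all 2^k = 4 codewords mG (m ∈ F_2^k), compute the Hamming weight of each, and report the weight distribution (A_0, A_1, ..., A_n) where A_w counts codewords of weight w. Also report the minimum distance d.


Weight distribution: A_0 = 1, A_2 = 2, A_4 = 1. Minimum distance d = 2.

Enumerate all 2^2 = 4 messages m ∈ F_2^2.
For each, compute codeword c = mG in F_2^6, then tally its weight.
  m = 00 → c = 000000, weight = 0.
  m = 10 → c = 110000, weight = 2.
  m = 01 → c = 110110, weight = 4.
  m = 11 → c = 000110, weight = 2.
Tally weights:
  weight 0: 1 codewords.
  weight 2: 2 codewords.
  weight 4: 1 codewords.
Minimum distance d = smallest w > 0 with A_w > 0 = 2.
Sanity: Σ A_w = 4 = 2^2 = 4 ✓.


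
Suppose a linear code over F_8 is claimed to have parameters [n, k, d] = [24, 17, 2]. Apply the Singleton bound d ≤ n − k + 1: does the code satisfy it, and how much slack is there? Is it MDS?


Singleton RHS = n − k + 1 = 8, slack = 6, bound satisfied, not MDS.

Singleton bound: d ≤ n − k + 1.
Here n = 24, k = 17, so n − k + 1 = 8.
Given d = 2, check d ≤ 8: YES.
Slack = (n − k + 1) − d = 6.
The code is NOT MDS (slack = 6 > 0).
Description: the claimed parameters are [24, 17, 2]_8; such a code would be non-MDS.


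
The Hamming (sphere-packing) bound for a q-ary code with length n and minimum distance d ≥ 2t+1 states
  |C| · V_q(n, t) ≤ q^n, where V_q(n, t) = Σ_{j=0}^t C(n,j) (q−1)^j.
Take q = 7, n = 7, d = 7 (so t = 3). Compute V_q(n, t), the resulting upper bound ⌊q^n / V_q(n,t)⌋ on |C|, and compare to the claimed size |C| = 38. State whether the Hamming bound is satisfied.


V_q(n, t) = 8359, q^n = 823543, Hamming bound = 98, |C| = 38 ≤ bound (satisfied).

Step 1: Compute V_q(n, t) = Σ_{j=0}^3 C(n, j) (q−1)^j.
  j = 0: C(7,0)·(6)^0 = 1·1 = 1.
  j = 1: C(7,1)·(6)^1 = 7·6 = 42.
  j = 2: C(7,2)·(6)^2 = 21·36 = 756.
  j = 3: C(7,3)·(6)^3 = 35·216 = 7560.
  V_q(n, t) = 1 + 42 + 756 + 7560 = 8359.
Step 2: q^n = 7^7 = 823543.
Step 3: Hamming bound ⌊q^n / V_q(n,t)⌋ = ⌊823543/8359⌋ = 98.
Step 4: Compare |C| = 38 to 98: satisfied.
The claimed |C| lies below the Hamming bound.


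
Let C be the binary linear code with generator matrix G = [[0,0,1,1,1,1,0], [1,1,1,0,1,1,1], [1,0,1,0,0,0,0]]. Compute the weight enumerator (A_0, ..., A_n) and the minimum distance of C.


Weight distribution: A_0 = 1, A_2 = 1, A_4 = 5, A_6 = 1. Minimum distance d = 2.

Enumerate all 2^3 = 8 messages m ∈ F_2^3.
For each, compute codeword c = mG in F_2^7, then tally its weight.
  m = 000 → c = 0000000, weight = 0.
  m = 100 → c = 0011110, weight = 4.
  m = 010 → c = 1110111, weight = 6.
  m = 110 → c = 1101001, weight = 4.
  m = 001 → c = 1010000, weight = 2.
  m = 101 → c = 1001110, weight = 4.
  m = 011 → c = 0100111, weight = 4.
  m = 111 → c = 0111001, weight = 4.
Tally weights:
  weight 0: 1 codewords.
  weight 2: 1 codewords.
  weight 4: 5 codewords.
  weight 6: 1 codewords.
Minimum distance d = smallest w > 0 with A_w > 0 = 2.
Sanity: Σ A_w = 8 = 2^3 = 8 ✓.


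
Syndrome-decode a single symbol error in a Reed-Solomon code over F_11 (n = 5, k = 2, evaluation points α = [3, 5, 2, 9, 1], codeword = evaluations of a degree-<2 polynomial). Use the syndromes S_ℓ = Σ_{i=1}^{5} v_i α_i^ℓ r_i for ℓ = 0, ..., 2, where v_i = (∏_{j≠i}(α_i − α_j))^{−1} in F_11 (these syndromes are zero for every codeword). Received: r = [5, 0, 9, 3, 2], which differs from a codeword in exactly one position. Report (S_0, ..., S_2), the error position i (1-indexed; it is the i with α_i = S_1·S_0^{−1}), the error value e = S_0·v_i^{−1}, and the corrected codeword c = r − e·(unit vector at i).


S = (1, 5, 3), error at position 2, error magnitude e = 3, c = [5, 8, 9, 3, 2].

Step 1: column multipliers v_i = (∏_{j≠i}(α_i − α_j))^{−1} mod 11.
  i = 1 (α = 3): (3−5)(3−2)(3−9)(3−1) = (−2)·1·(−6)·2 = 24 ≡ 2, so v_1 = 2^{−1} = 6 (mod 11).
  i = 2 (α = 5): (5−3)(5−2)(5−9)(5−1) = 2·3·(−4)·4 = −96 ≡ 3, so v_2 = 3^{−1} = 4 (mod 11).
  i = 3 (α = 2): (2−3)(2−5)(2−9)(2−1) = (−1)·(−3)·(−7)·1 = −21 ≡ 1, so v_3 = 1^{−1} = 1 (mod 11).
  i = 4 (α = 9): (9−3)(9−5)(9−2)(9−1) = 6·4·7·8 = 1344 ≡ 2, so v_4 = 2^{−1} = 6 (mod 11).
  i = 5 (α = 1): (1−3)(1−5)(1−2)(1−9) = (−2)·(−4)·(−1)·(−8) = 64 ≡ 9, so v_5 = 9^{−1} = 5 (mod 11).
  v = [6, 4, 1, 6, 5].
Step 2: syndromes of r = [5, 0, 9, 3, 2] (all sums mod 11).
  S_0 = Σ v_i r_i = 6·5 + 4·0 + 1·9 + 6·3 + 5·2 = 67 ≡ 1.
  S_1 = Σ v_i α_i r_i = 6·3·5 + 4·5·0 + 1·2·9 + 6·9·3 + 5·1·2 = 280 ≡ 5.
  α_i^2 mod 11 = [9, 3, 4, 4, 1].
  S_2 = Σ v_i α_i^2 r_i = 6·9·5 + 4·3·0 + 1·4·9 + 6·4·3 + 5·1·2 = 388 ≡ 3.
  S = (1, 5, 3) ≠ 0, so r is not a codeword (an error is present).
Step 3: locate the error. For a single error e at position i, S_ℓ = v_i·e·α_i^ℓ, so α_err = S_1/S_0.
  S_0^{−1} = 1^{−1} = 1 (mod 11), so α_err = 5·1 = 5 ≡ 5 = α_2. Error position i = 2.
  Consistency check: S_2/S_1 = 3·9 = 27 ≡ 5 = α_err ✓ (single-error assumption holds).
Step 4: error magnitude e = S_0/v_2 = S_0·∏_{j≠2}(α_2 − α_j) = 1·3 = 3 ≡ 3 (mod 11).
Step 5: correct position 2: c_2 = r_2 − e = 0 − 3 ≡ 8 (mod 11). Hence c = [5, 8, 9, 3, 2].
  Check: interpolating c through the α_i gives m(x) = 6 + 7·x (degree < 2) with m(α_i) = c_i for every i, so c is indeed a codeword.


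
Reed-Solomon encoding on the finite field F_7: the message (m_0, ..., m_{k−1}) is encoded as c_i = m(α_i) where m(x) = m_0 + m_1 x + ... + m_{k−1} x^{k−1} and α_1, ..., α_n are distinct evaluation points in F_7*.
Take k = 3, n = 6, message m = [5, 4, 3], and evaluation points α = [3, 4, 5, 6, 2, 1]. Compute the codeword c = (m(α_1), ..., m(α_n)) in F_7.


c = [2, 6, 2, 4, 4, 5]

Message polynomial: m(x) = 5 + 4·x + 3·x^2 (mod 7).
For each evaluation point α_i, compute m(α_i) mod 7:
  α_1 = 3: Horner steps 3 → 6 → 2, so m(3) = 2.
  α_2 = 4: Horner steps 3 → 2 → 6, so m(4) = 6.
  α_3 = 5: Horner steps 3 → 5 → 2, so m(5) = 2.
  α_4 = 6: Horner steps 3 → 1 → 4, so m(6) = 4.
  α_5 = 2: Horner steps 3 → 3 → 4, so m(2) = 4.
  α_6 = 1: Horner steps 3 → 0 → 5, so m(1) = 5.
Codeword c = [2, 6, 2, 4, 4, 5] ∈ F_7^6.


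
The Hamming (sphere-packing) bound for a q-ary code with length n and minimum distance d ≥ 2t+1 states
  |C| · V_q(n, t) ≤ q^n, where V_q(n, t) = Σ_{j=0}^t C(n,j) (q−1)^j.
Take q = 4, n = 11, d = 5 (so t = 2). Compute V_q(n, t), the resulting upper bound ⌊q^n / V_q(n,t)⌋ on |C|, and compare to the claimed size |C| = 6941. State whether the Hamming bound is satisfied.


V_q(n, t) = 529, q^n = 4194304, Hamming bound = 7928, |C| = 6941 ≤ bound (satisfied).

Step 1: Compute V_q(n, t) = Σ_{j=0}^2 C(n, j) (q−1)^j.
  j = 0: C(11,0)·(3)^0 = 1·1 = 1.
  j = 1: C(11,1)·(3)^1 = 11·3 = 33.
  j = 2: C(11,2)·(3)^2 = 55·9 = 495.
  V_q(n, t) = 1 + 33 + 495 = 529.
Step 2: q^n = 4^11 = 4194304.
Step 3: Hamming bound ⌊q^n / V_q(n,t)⌋ = ⌊4194304/529⌋ = 7928.
Step 4: Compare |C| = 6941 to 7928: satisfied.
The claimed |C| lies below the Hamming bound.


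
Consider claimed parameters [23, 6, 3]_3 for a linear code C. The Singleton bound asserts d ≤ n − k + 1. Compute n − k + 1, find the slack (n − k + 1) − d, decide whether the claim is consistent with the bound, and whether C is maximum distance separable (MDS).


Singleton RHS = n − k + 1 = 18, slack = 15, bound satisfied, not MDS.

Singleton bound: d ≤ n − k + 1.
Here n = 23, k = 6, so n − k + 1 = 18.
Given d = 3, check d ≤ 18: YES.
Slack = (n − k + 1) − d = 15.
The code is NOT MDS (slack = 15 > 0).
Description: the claimed parameters are [23, 6, 3]_3; such a code would be non-MDS.


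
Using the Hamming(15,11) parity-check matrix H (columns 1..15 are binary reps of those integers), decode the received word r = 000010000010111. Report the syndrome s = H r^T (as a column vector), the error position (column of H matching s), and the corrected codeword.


s = (0, 0, 1, 0)^T, error position = 2, corrected codeword c = 010010000010111

Compute s = H r^T mod 2 one row at a time:
  s_1 = 0 + 0 + 0 + 1 + 0 + 1 + 1 + 1 = 4 ≡ 0 (mod 2).
  s_2 = 0 + 1 + 0 + 0 + 0 + 1 + 1 + 1 = 4 ≡ 0 (mod 2).
  s_3 = 0 + 0 + 0 + 0 + 0 + 1 + 1 + 1 = 3 ≡ 1 (mod 2).
  s_4 = 0 + 0 + 1 + 0 + 0 + 1 + 1 + 1 = 4 ≡ 0 (mod 2).
s = (0, 0, 1, 0)^T — this equals column 2 of H (binary 0010), so error is at position 2.
Correct: flip bit 2 of r = 000010000010111 to get c = 010010000010111.


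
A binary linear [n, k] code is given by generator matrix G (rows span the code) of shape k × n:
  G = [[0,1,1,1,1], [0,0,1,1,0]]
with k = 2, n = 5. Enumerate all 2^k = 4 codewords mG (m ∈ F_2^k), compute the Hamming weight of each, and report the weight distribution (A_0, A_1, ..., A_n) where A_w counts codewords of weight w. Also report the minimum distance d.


Weight distribution: A_0 = 1, A_2 = 2, A_4 = 1. Minimum distance d = 2.

Enumerate all 2^2 = 4 messages m ∈ F_2^2.
For each, compute codeword c = mG in F_2^5, then tally its weight.
  m = 00 → c = 00000, weight = 0.
  m = 10 → c = 01111, weight = 4.
  m = 01 → c = 00110, weight = 2.
  m = 11 → c = 01001, weight = 2.
Tally weights:
  weight 0: 1 codewords.
  weight 2: 2 codewords.
  weight 4: 1 codewords.
Minimum distance d = smallest w > 0 with A_w > 0 = 2.
Sanity: Σ A_w = 4 = 2^2 = 4 ✓.
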